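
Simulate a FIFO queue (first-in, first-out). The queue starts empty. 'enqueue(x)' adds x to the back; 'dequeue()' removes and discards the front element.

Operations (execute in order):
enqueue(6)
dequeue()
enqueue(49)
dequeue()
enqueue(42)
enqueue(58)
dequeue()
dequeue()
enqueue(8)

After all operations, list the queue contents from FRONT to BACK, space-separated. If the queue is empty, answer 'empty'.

enqueue(6): [6]
dequeue(): []
enqueue(49): [49]
dequeue(): []
enqueue(42): [42]
enqueue(58): [42, 58]
dequeue(): [58]
dequeue(): []
enqueue(8): [8]

Answer: 8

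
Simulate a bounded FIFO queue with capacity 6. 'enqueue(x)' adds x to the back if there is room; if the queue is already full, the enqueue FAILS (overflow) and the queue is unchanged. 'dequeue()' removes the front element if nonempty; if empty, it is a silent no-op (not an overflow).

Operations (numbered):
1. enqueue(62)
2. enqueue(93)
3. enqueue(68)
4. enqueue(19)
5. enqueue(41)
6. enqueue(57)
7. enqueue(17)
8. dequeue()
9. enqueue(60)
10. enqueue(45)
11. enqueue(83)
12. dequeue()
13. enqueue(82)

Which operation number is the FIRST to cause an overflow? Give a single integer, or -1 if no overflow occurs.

Answer: 7

Derivation:
1. enqueue(62): size=1
2. enqueue(93): size=2
3. enqueue(68): size=3
4. enqueue(19): size=4
5. enqueue(41): size=5
6. enqueue(57): size=6
7. enqueue(17): size=6=cap → OVERFLOW (fail)
8. dequeue(): size=5
9. enqueue(60): size=6
10. enqueue(45): size=6=cap → OVERFLOW (fail)
11. enqueue(83): size=6=cap → OVERFLOW (fail)
12. dequeue(): size=5
13. enqueue(82): size=6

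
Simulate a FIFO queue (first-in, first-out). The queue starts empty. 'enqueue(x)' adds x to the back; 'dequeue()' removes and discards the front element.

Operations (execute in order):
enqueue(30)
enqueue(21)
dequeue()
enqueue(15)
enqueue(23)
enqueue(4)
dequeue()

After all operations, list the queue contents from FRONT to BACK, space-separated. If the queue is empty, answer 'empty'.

Answer: 15 23 4

Derivation:
enqueue(30): [30]
enqueue(21): [30, 21]
dequeue(): [21]
enqueue(15): [21, 15]
enqueue(23): [21, 15, 23]
enqueue(4): [21, 15, 23, 4]
dequeue(): [15, 23, 4]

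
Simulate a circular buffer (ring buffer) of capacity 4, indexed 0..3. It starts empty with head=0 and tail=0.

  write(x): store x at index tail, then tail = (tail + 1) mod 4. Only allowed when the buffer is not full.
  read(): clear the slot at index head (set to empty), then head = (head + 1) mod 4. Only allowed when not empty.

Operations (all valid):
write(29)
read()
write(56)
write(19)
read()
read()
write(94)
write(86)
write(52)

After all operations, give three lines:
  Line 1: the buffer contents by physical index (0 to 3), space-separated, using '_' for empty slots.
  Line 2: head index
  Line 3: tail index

Answer: 86 52 _ 94
3
2

Derivation:
write(29): buf=[29 _ _ _], head=0, tail=1, size=1
read(): buf=[_ _ _ _], head=1, tail=1, size=0
write(56): buf=[_ 56 _ _], head=1, tail=2, size=1
write(19): buf=[_ 56 19 _], head=1, tail=3, size=2
read(): buf=[_ _ 19 _], head=2, tail=3, size=1
read(): buf=[_ _ _ _], head=3, tail=3, size=0
write(94): buf=[_ _ _ 94], head=3, tail=0, size=1
write(86): buf=[86 _ _ 94], head=3, tail=1, size=2
write(52): buf=[86 52 _ 94], head=3, tail=2, size=3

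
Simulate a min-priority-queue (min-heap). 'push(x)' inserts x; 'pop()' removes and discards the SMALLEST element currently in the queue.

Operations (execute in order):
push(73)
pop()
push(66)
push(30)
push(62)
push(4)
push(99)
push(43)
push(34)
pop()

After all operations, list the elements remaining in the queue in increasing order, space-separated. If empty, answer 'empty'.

Answer: 30 34 43 62 66 99

Derivation:
push(73): heap contents = [73]
pop() → 73: heap contents = []
push(66): heap contents = [66]
push(30): heap contents = [30, 66]
push(62): heap contents = [30, 62, 66]
push(4): heap contents = [4, 30, 62, 66]
push(99): heap contents = [4, 30, 62, 66, 99]
push(43): heap contents = [4, 30, 43, 62, 66, 99]
push(34): heap contents = [4, 30, 34, 43, 62, 66, 99]
pop() → 4: heap contents = [30, 34, 43, 62, 66, 99]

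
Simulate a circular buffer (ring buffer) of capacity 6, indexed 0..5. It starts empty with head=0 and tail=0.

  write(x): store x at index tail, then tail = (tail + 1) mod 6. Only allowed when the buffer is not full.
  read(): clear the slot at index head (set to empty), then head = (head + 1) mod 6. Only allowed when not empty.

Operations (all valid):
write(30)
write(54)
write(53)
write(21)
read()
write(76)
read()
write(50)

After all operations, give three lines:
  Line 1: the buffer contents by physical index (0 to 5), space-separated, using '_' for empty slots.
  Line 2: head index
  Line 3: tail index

write(30): buf=[30 _ _ _ _ _], head=0, tail=1, size=1
write(54): buf=[30 54 _ _ _ _], head=0, tail=2, size=2
write(53): buf=[30 54 53 _ _ _], head=0, tail=3, size=3
write(21): buf=[30 54 53 21 _ _], head=0, tail=4, size=4
read(): buf=[_ 54 53 21 _ _], head=1, tail=4, size=3
write(76): buf=[_ 54 53 21 76 _], head=1, tail=5, size=4
read(): buf=[_ _ 53 21 76 _], head=2, tail=5, size=3
write(50): buf=[_ _ 53 21 76 50], head=2, tail=0, size=4

Answer: _ _ 53 21 76 50
2
0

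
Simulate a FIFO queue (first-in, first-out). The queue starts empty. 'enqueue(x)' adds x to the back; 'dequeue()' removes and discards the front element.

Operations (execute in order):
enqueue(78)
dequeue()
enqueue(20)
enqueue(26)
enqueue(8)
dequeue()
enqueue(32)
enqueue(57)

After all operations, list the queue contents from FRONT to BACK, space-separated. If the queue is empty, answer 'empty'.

enqueue(78): [78]
dequeue(): []
enqueue(20): [20]
enqueue(26): [20, 26]
enqueue(8): [20, 26, 8]
dequeue(): [26, 8]
enqueue(32): [26, 8, 32]
enqueue(57): [26, 8, 32, 57]

Answer: 26 8 32 57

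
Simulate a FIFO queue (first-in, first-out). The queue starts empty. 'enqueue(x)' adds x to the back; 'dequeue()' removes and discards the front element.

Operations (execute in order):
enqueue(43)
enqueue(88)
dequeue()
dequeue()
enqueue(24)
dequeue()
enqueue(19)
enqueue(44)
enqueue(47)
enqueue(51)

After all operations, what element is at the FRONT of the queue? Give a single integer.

Answer: 19

Derivation:
enqueue(43): queue = [43]
enqueue(88): queue = [43, 88]
dequeue(): queue = [88]
dequeue(): queue = []
enqueue(24): queue = [24]
dequeue(): queue = []
enqueue(19): queue = [19]
enqueue(44): queue = [19, 44]
enqueue(47): queue = [19, 44, 47]
enqueue(51): queue = [19, 44, 47, 51]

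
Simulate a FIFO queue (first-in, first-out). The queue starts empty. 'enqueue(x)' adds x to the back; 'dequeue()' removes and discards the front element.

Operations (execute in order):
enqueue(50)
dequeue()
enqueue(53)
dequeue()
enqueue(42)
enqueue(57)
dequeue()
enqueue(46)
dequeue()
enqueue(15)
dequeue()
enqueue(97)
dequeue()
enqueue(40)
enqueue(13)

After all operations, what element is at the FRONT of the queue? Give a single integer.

enqueue(50): queue = [50]
dequeue(): queue = []
enqueue(53): queue = [53]
dequeue(): queue = []
enqueue(42): queue = [42]
enqueue(57): queue = [42, 57]
dequeue(): queue = [57]
enqueue(46): queue = [57, 46]
dequeue(): queue = [46]
enqueue(15): queue = [46, 15]
dequeue(): queue = [15]
enqueue(97): queue = [15, 97]
dequeue(): queue = [97]
enqueue(40): queue = [97, 40]
enqueue(13): queue = [97, 40, 13]

Answer: 97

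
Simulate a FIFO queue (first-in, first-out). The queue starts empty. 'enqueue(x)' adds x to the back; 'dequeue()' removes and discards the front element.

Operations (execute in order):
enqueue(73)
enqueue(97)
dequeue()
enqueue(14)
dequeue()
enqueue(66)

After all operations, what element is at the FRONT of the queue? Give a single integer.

enqueue(73): queue = [73]
enqueue(97): queue = [73, 97]
dequeue(): queue = [97]
enqueue(14): queue = [97, 14]
dequeue(): queue = [14]
enqueue(66): queue = [14, 66]

Answer: 14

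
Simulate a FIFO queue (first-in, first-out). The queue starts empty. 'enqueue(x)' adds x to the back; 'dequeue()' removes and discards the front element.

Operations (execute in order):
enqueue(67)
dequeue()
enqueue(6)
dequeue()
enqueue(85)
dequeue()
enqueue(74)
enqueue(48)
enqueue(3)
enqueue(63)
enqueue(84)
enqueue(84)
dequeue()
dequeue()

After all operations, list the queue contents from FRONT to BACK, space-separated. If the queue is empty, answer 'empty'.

enqueue(67): [67]
dequeue(): []
enqueue(6): [6]
dequeue(): []
enqueue(85): [85]
dequeue(): []
enqueue(74): [74]
enqueue(48): [74, 48]
enqueue(3): [74, 48, 3]
enqueue(63): [74, 48, 3, 63]
enqueue(84): [74, 48, 3, 63, 84]
enqueue(84): [74, 48, 3, 63, 84, 84]
dequeue(): [48, 3, 63, 84, 84]
dequeue(): [3, 63, 84, 84]

Answer: 3 63 84 84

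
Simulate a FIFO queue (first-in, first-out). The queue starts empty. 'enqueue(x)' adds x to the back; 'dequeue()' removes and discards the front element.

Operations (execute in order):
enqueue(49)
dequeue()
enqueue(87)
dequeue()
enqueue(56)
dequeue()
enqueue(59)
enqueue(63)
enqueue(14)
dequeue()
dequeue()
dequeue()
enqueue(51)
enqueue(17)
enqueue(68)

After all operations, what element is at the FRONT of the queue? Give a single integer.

Answer: 51

Derivation:
enqueue(49): queue = [49]
dequeue(): queue = []
enqueue(87): queue = [87]
dequeue(): queue = []
enqueue(56): queue = [56]
dequeue(): queue = []
enqueue(59): queue = [59]
enqueue(63): queue = [59, 63]
enqueue(14): queue = [59, 63, 14]
dequeue(): queue = [63, 14]
dequeue(): queue = [14]
dequeue(): queue = []
enqueue(51): queue = [51]
enqueue(17): queue = [51, 17]
enqueue(68): queue = [51, 17, 68]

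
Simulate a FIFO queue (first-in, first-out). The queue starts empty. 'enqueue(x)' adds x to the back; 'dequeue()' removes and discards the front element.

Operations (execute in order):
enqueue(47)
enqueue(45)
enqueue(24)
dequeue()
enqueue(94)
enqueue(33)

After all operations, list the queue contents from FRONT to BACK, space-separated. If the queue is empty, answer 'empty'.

Answer: 45 24 94 33

Derivation:
enqueue(47): [47]
enqueue(45): [47, 45]
enqueue(24): [47, 45, 24]
dequeue(): [45, 24]
enqueue(94): [45, 24, 94]
enqueue(33): [45, 24, 94, 33]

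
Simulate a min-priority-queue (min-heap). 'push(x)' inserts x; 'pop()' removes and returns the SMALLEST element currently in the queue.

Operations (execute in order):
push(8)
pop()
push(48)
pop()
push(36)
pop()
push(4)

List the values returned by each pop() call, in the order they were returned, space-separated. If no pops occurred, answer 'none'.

push(8): heap contents = [8]
pop() → 8: heap contents = []
push(48): heap contents = [48]
pop() → 48: heap contents = []
push(36): heap contents = [36]
pop() → 36: heap contents = []
push(4): heap contents = [4]

Answer: 8 48 36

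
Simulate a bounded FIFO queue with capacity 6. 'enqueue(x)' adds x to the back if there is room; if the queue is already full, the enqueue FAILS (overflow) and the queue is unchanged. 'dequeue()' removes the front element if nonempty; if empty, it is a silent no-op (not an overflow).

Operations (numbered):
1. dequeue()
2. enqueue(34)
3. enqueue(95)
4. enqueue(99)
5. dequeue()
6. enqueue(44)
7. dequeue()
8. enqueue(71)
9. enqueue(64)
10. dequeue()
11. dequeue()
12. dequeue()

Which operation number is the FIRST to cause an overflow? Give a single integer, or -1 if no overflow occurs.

Answer: -1

Derivation:
1. dequeue(): empty, no-op, size=0
2. enqueue(34): size=1
3. enqueue(95): size=2
4. enqueue(99): size=3
5. dequeue(): size=2
6. enqueue(44): size=3
7. dequeue(): size=2
8. enqueue(71): size=3
9. enqueue(64): size=4
10. dequeue(): size=3
11. dequeue(): size=2
12. dequeue(): size=1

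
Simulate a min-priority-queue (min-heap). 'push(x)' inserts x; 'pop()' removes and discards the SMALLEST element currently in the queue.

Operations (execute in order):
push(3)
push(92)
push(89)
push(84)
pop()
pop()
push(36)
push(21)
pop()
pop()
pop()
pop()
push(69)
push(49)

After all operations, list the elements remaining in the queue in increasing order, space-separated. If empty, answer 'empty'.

Answer: 49 69

Derivation:
push(3): heap contents = [3]
push(92): heap contents = [3, 92]
push(89): heap contents = [3, 89, 92]
push(84): heap contents = [3, 84, 89, 92]
pop() → 3: heap contents = [84, 89, 92]
pop() → 84: heap contents = [89, 92]
push(36): heap contents = [36, 89, 92]
push(21): heap contents = [21, 36, 89, 92]
pop() → 21: heap contents = [36, 89, 92]
pop() → 36: heap contents = [89, 92]
pop() → 89: heap contents = [92]
pop() → 92: heap contents = []
push(69): heap contents = [69]
push(49): heap contents = [49, 69]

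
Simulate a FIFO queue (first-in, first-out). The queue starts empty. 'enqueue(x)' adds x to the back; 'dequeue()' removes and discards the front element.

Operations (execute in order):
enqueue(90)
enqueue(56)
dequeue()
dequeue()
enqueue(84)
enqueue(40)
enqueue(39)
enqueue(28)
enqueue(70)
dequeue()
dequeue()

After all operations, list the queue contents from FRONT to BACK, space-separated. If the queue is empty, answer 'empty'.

enqueue(90): [90]
enqueue(56): [90, 56]
dequeue(): [56]
dequeue(): []
enqueue(84): [84]
enqueue(40): [84, 40]
enqueue(39): [84, 40, 39]
enqueue(28): [84, 40, 39, 28]
enqueue(70): [84, 40, 39, 28, 70]
dequeue(): [40, 39, 28, 70]
dequeue(): [39, 28, 70]

Answer: 39 28 70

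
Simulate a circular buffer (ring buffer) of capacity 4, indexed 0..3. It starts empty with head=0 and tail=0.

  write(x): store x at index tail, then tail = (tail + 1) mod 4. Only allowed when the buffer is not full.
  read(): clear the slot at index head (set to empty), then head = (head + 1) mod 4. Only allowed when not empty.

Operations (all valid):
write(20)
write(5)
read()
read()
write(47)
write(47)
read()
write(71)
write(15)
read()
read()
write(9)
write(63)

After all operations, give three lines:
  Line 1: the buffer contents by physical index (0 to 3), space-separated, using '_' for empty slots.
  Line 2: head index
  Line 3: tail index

Answer: _ 15 9 63
1
0

Derivation:
write(20): buf=[20 _ _ _], head=0, tail=1, size=1
write(5): buf=[20 5 _ _], head=0, tail=2, size=2
read(): buf=[_ 5 _ _], head=1, tail=2, size=1
read(): buf=[_ _ _ _], head=2, tail=2, size=0
write(47): buf=[_ _ 47 _], head=2, tail=3, size=1
write(47): buf=[_ _ 47 47], head=2, tail=0, size=2
read(): buf=[_ _ _ 47], head=3, tail=0, size=1
write(71): buf=[71 _ _ 47], head=3, tail=1, size=2
write(15): buf=[71 15 _ 47], head=3, tail=2, size=3
read(): buf=[71 15 _ _], head=0, tail=2, size=2
read(): buf=[_ 15 _ _], head=1, tail=2, size=1
write(9): buf=[_ 15 9 _], head=1, tail=3, size=2
write(63): buf=[_ 15 9 63], head=1, tail=0, size=3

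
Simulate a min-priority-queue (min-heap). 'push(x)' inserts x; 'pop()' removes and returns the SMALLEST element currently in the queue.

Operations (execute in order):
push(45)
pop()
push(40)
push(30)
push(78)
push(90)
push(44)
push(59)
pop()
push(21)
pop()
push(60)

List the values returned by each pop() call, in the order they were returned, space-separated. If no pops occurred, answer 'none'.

push(45): heap contents = [45]
pop() → 45: heap contents = []
push(40): heap contents = [40]
push(30): heap contents = [30, 40]
push(78): heap contents = [30, 40, 78]
push(90): heap contents = [30, 40, 78, 90]
push(44): heap contents = [30, 40, 44, 78, 90]
push(59): heap contents = [30, 40, 44, 59, 78, 90]
pop() → 30: heap contents = [40, 44, 59, 78, 90]
push(21): heap contents = [21, 40, 44, 59, 78, 90]
pop() → 21: heap contents = [40, 44, 59, 78, 90]
push(60): heap contents = [40, 44, 59, 60, 78, 90]

Answer: 45 30 21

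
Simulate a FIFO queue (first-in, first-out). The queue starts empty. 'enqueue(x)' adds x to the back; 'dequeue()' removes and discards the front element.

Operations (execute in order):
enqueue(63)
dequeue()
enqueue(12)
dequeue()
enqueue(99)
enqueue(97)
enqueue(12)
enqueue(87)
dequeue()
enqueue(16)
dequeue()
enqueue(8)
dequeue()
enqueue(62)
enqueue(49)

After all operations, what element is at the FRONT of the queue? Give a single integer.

enqueue(63): queue = [63]
dequeue(): queue = []
enqueue(12): queue = [12]
dequeue(): queue = []
enqueue(99): queue = [99]
enqueue(97): queue = [99, 97]
enqueue(12): queue = [99, 97, 12]
enqueue(87): queue = [99, 97, 12, 87]
dequeue(): queue = [97, 12, 87]
enqueue(16): queue = [97, 12, 87, 16]
dequeue(): queue = [12, 87, 16]
enqueue(8): queue = [12, 87, 16, 8]
dequeue(): queue = [87, 16, 8]
enqueue(62): queue = [87, 16, 8, 62]
enqueue(49): queue = [87, 16, 8, 62, 49]

Answer: 87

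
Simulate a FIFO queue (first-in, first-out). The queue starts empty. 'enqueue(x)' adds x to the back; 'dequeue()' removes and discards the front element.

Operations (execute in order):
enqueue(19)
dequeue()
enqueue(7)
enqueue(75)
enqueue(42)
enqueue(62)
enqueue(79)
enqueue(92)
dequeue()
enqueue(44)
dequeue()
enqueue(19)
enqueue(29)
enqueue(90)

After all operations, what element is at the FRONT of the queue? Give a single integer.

Answer: 42

Derivation:
enqueue(19): queue = [19]
dequeue(): queue = []
enqueue(7): queue = [7]
enqueue(75): queue = [7, 75]
enqueue(42): queue = [7, 75, 42]
enqueue(62): queue = [7, 75, 42, 62]
enqueue(79): queue = [7, 75, 42, 62, 79]
enqueue(92): queue = [7, 75, 42, 62, 79, 92]
dequeue(): queue = [75, 42, 62, 79, 92]
enqueue(44): queue = [75, 42, 62, 79, 92, 44]
dequeue(): queue = [42, 62, 79, 92, 44]
enqueue(19): queue = [42, 62, 79, 92, 44, 19]
enqueue(29): queue = [42, 62, 79, 92, 44, 19, 29]
enqueue(90): queue = [42, 62, 79, 92, 44, 19, 29, 90]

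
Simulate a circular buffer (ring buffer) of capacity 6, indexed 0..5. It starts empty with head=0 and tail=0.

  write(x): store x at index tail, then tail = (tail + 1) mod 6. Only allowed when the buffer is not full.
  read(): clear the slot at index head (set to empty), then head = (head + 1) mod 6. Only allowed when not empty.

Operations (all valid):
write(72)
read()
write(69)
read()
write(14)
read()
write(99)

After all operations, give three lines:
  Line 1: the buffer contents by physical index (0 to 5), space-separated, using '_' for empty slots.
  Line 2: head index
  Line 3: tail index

write(72): buf=[72 _ _ _ _ _], head=0, tail=1, size=1
read(): buf=[_ _ _ _ _ _], head=1, tail=1, size=0
write(69): buf=[_ 69 _ _ _ _], head=1, tail=2, size=1
read(): buf=[_ _ _ _ _ _], head=2, tail=2, size=0
write(14): buf=[_ _ 14 _ _ _], head=2, tail=3, size=1
read(): buf=[_ _ _ _ _ _], head=3, tail=3, size=0
write(99): buf=[_ _ _ 99 _ _], head=3, tail=4, size=1

Answer: _ _ _ 99 _ _
3
4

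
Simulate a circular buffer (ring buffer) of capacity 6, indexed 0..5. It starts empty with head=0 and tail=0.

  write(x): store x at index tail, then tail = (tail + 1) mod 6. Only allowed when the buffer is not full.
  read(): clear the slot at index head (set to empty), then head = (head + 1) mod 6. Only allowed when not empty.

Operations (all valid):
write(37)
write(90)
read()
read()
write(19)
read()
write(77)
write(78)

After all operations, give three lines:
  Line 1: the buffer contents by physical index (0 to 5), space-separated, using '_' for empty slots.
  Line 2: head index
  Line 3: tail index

write(37): buf=[37 _ _ _ _ _], head=0, tail=1, size=1
write(90): buf=[37 90 _ _ _ _], head=0, tail=2, size=2
read(): buf=[_ 90 _ _ _ _], head=1, tail=2, size=1
read(): buf=[_ _ _ _ _ _], head=2, tail=2, size=0
write(19): buf=[_ _ 19 _ _ _], head=2, tail=3, size=1
read(): buf=[_ _ _ _ _ _], head=3, tail=3, size=0
write(77): buf=[_ _ _ 77 _ _], head=3, tail=4, size=1
write(78): buf=[_ _ _ 77 78 _], head=3, tail=5, size=2

Answer: _ _ _ 77 78 _
3
5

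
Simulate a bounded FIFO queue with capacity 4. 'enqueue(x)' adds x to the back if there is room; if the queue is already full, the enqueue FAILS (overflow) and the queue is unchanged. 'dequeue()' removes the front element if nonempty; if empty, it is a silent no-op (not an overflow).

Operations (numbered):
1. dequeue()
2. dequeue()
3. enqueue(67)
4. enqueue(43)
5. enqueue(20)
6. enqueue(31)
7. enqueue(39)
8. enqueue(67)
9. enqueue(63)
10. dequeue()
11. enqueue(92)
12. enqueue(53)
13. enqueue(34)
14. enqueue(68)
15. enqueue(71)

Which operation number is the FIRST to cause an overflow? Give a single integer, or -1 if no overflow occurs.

1. dequeue(): empty, no-op, size=0
2. dequeue(): empty, no-op, size=0
3. enqueue(67): size=1
4. enqueue(43): size=2
5. enqueue(20): size=3
6. enqueue(31): size=4
7. enqueue(39): size=4=cap → OVERFLOW (fail)
8. enqueue(67): size=4=cap → OVERFLOW (fail)
9. enqueue(63): size=4=cap → OVERFLOW (fail)
10. dequeue(): size=3
11. enqueue(92): size=4
12. enqueue(53): size=4=cap → OVERFLOW (fail)
13. enqueue(34): size=4=cap → OVERFLOW (fail)
14. enqueue(68): size=4=cap → OVERFLOW (fail)
15. enqueue(71): size=4=cap → OVERFLOW (fail)

Answer: 7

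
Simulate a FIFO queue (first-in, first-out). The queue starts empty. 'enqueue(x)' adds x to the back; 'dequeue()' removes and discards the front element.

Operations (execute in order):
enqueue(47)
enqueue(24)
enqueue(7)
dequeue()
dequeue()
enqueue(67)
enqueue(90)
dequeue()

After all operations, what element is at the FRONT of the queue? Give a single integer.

enqueue(47): queue = [47]
enqueue(24): queue = [47, 24]
enqueue(7): queue = [47, 24, 7]
dequeue(): queue = [24, 7]
dequeue(): queue = [7]
enqueue(67): queue = [7, 67]
enqueue(90): queue = [7, 67, 90]
dequeue(): queue = [67, 90]

Answer: 67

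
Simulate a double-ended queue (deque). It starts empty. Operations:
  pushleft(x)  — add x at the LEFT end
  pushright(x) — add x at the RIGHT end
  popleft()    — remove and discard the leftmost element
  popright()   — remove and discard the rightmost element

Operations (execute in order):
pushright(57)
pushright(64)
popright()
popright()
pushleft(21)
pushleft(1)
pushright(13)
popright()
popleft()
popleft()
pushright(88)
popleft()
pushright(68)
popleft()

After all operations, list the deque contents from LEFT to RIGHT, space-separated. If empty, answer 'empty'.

pushright(57): [57]
pushright(64): [57, 64]
popright(): [57]
popright(): []
pushleft(21): [21]
pushleft(1): [1, 21]
pushright(13): [1, 21, 13]
popright(): [1, 21]
popleft(): [21]
popleft(): []
pushright(88): [88]
popleft(): []
pushright(68): [68]
popleft(): []

Answer: empty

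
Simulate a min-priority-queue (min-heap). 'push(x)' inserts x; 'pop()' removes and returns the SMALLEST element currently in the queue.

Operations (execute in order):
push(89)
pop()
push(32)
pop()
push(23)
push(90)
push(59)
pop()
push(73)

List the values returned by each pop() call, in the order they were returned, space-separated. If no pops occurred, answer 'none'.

push(89): heap contents = [89]
pop() → 89: heap contents = []
push(32): heap contents = [32]
pop() → 32: heap contents = []
push(23): heap contents = [23]
push(90): heap contents = [23, 90]
push(59): heap contents = [23, 59, 90]
pop() → 23: heap contents = [59, 90]
push(73): heap contents = [59, 73, 90]

Answer: 89 32 23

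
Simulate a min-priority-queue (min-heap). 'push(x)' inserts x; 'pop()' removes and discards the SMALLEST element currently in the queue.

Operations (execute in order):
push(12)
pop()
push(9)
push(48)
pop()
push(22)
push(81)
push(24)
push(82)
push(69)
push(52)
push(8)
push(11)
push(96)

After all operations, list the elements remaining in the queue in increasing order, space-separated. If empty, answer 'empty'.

Answer: 8 11 22 24 48 52 69 81 82 96

Derivation:
push(12): heap contents = [12]
pop() → 12: heap contents = []
push(9): heap contents = [9]
push(48): heap contents = [9, 48]
pop() → 9: heap contents = [48]
push(22): heap contents = [22, 48]
push(81): heap contents = [22, 48, 81]
push(24): heap contents = [22, 24, 48, 81]
push(82): heap contents = [22, 24, 48, 81, 82]
push(69): heap contents = [22, 24, 48, 69, 81, 82]
push(52): heap contents = [22, 24, 48, 52, 69, 81, 82]
push(8): heap contents = [8, 22, 24, 48, 52, 69, 81, 82]
push(11): heap contents = [8, 11, 22, 24, 48, 52, 69, 81, 82]
push(96): heap contents = [8, 11, 22, 24, 48, 52, 69, 81, 82, 96]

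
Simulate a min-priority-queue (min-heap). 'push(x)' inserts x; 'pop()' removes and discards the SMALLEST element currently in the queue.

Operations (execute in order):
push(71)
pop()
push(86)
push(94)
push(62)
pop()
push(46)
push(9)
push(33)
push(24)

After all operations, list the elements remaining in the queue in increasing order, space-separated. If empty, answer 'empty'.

push(71): heap contents = [71]
pop() → 71: heap contents = []
push(86): heap contents = [86]
push(94): heap contents = [86, 94]
push(62): heap contents = [62, 86, 94]
pop() → 62: heap contents = [86, 94]
push(46): heap contents = [46, 86, 94]
push(9): heap contents = [9, 46, 86, 94]
push(33): heap contents = [9, 33, 46, 86, 94]
push(24): heap contents = [9, 24, 33, 46, 86, 94]

Answer: 9 24 33 46 86 94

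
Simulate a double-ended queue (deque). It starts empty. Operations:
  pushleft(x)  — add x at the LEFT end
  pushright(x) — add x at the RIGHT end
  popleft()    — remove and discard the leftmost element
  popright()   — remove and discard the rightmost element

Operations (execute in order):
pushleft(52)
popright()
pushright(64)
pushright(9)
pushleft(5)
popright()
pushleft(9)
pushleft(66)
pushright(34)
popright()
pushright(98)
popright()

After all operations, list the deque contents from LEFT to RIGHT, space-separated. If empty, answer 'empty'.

Answer: 66 9 5 64

Derivation:
pushleft(52): [52]
popright(): []
pushright(64): [64]
pushright(9): [64, 9]
pushleft(5): [5, 64, 9]
popright(): [5, 64]
pushleft(9): [9, 5, 64]
pushleft(66): [66, 9, 5, 64]
pushright(34): [66, 9, 5, 64, 34]
popright(): [66, 9, 5, 64]
pushright(98): [66, 9, 5, 64, 98]
popright(): [66, 9, 5, 64]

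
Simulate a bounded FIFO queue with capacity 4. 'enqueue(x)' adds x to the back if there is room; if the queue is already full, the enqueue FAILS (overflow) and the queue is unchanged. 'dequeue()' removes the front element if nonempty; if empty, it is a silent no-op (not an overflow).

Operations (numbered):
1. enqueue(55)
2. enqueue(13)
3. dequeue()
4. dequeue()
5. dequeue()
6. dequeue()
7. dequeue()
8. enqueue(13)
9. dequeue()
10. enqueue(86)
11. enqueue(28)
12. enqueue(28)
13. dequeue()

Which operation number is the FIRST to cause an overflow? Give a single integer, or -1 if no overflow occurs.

Answer: -1

Derivation:
1. enqueue(55): size=1
2. enqueue(13): size=2
3. dequeue(): size=1
4. dequeue(): size=0
5. dequeue(): empty, no-op, size=0
6. dequeue(): empty, no-op, size=0
7. dequeue(): empty, no-op, size=0
8. enqueue(13): size=1
9. dequeue(): size=0
10. enqueue(86): size=1
11. enqueue(28): size=2
12. enqueue(28): size=3
13. dequeue(): size=2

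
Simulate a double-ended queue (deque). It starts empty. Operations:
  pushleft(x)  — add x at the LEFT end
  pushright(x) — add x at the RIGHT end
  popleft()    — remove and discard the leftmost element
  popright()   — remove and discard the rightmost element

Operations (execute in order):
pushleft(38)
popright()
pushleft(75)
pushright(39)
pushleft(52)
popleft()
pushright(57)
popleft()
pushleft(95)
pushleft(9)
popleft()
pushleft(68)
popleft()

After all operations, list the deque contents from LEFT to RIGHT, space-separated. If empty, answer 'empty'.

pushleft(38): [38]
popright(): []
pushleft(75): [75]
pushright(39): [75, 39]
pushleft(52): [52, 75, 39]
popleft(): [75, 39]
pushright(57): [75, 39, 57]
popleft(): [39, 57]
pushleft(95): [95, 39, 57]
pushleft(9): [9, 95, 39, 57]
popleft(): [95, 39, 57]
pushleft(68): [68, 95, 39, 57]
popleft(): [95, 39, 57]

Answer: 95 39 57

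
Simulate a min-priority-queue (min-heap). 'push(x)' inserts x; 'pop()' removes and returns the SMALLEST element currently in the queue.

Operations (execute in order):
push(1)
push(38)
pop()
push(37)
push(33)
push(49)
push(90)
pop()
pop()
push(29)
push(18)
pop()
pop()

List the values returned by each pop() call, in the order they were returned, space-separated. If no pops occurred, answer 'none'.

push(1): heap contents = [1]
push(38): heap contents = [1, 38]
pop() → 1: heap contents = [38]
push(37): heap contents = [37, 38]
push(33): heap contents = [33, 37, 38]
push(49): heap contents = [33, 37, 38, 49]
push(90): heap contents = [33, 37, 38, 49, 90]
pop() → 33: heap contents = [37, 38, 49, 90]
pop() → 37: heap contents = [38, 49, 90]
push(29): heap contents = [29, 38, 49, 90]
push(18): heap contents = [18, 29, 38, 49, 90]
pop() → 18: heap contents = [29, 38, 49, 90]
pop() → 29: heap contents = [38, 49, 90]

Answer: 1 33 37 18 29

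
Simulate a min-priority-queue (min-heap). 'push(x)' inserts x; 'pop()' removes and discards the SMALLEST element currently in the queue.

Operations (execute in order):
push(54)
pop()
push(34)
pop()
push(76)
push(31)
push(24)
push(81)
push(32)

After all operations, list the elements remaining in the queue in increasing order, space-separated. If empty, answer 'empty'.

push(54): heap contents = [54]
pop() → 54: heap contents = []
push(34): heap contents = [34]
pop() → 34: heap contents = []
push(76): heap contents = [76]
push(31): heap contents = [31, 76]
push(24): heap contents = [24, 31, 76]
push(81): heap contents = [24, 31, 76, 81]
push(32): heap contents = [24, 31, 32, 76, 81]

Answer: 24 31 32 76 81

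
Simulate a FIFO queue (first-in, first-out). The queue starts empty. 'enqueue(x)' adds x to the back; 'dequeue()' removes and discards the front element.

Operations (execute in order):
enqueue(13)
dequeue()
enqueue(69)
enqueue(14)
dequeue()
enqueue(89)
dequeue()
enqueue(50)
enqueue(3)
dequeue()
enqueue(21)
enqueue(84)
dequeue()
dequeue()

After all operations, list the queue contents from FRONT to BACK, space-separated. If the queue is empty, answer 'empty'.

Answer: 21 84

Derivation:
enqueue(13): [13]
dequeue(): []
enqueue(69): [69]
enqueue(14): [69, 14]
dequeue(): [14]
enqueue(89): [14, 89]
dequeue(): [89]
enqueue(50): [89, 50]
enqueue(3): [89, 50, 3]
dequeue(): [50, 3]
enqueue(21): [50, 3, 21]
enqueue(84): [50, 3, 21, 84]
dequeue(): [3, 21, 84]
dequeue(): [21, 84]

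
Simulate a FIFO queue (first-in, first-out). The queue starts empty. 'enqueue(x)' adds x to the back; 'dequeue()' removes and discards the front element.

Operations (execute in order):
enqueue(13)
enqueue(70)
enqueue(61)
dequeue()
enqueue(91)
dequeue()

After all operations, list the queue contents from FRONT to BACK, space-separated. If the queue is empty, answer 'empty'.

Answer: 61 91

Derivation:
enqueue(13): [13]
enqueue(70): [13, 70]
enqueue(61): [13, 70, 61]
dequeue(): [70, 61]
enqueue(91): [70, 61, 91]
dequeue(): [61, 91]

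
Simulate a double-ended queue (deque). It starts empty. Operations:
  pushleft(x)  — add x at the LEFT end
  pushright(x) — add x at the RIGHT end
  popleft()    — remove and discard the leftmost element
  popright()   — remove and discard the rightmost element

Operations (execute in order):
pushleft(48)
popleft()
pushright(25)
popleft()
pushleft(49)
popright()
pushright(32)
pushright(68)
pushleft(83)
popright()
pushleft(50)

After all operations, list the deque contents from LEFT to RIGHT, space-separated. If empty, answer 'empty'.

pushleft(48): [48]
popleft(): []
pushright(25): [25]
popleft(): []
pushleft(49): [49]
popright(): []
pushright(32): [32]
pushright(68): [32, 68]
pushleft(83): [83, 32, 68]
popright(): [83, 32]
pushleft(50): [50, 83, 32]

Answer: 50 83 32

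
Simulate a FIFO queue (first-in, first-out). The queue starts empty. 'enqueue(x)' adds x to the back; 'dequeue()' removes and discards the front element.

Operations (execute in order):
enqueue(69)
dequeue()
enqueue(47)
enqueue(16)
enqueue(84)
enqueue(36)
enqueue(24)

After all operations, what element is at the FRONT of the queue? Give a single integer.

Answer: 47

Derivation:
enqueue(69): queue = [69]
dequeue(): queue = []
enqueue(47): queue = [47]
enqueue(16): queue = [47, 16]
enqueue(84): queue = [47, 16, 84]
enqueue(36): queue = [47, 16, 84, 36]
enqueue(24): queue = [47, 16, 84, 36, 24]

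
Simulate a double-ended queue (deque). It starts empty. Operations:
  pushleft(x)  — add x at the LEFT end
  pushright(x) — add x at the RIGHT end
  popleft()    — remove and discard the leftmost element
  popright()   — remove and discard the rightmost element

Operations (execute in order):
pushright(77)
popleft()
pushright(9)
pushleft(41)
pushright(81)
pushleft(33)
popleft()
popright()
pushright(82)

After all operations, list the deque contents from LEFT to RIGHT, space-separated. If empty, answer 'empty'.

pushright(77): [77]
popleft(): []
pushright(9): [9]
pushleft(41): [41, 9]
pushright(81): [41, 9, 81]
pushleft(33): [33, 41, 9, 81]
popleft(): [41, 9, 81]
popright(): [41, 9]
pushright(82): [41, 9, 82]

Answer: 41 9 82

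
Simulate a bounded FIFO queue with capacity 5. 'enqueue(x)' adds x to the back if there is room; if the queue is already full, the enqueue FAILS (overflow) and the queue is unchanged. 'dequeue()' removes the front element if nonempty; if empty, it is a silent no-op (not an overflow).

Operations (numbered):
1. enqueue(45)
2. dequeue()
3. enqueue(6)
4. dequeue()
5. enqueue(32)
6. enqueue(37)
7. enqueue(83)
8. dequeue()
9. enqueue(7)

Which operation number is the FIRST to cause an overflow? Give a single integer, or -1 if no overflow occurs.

Answer: -1

Derivation:
1. enqueue(45): size=1
2. dequeue(): size=0
3. enqueue(6): size=1
4. dequeue(): size=0
5. enqueue(32): size=1
6. enqueue(37): size=2
7. enqueue(83): size=3
8. dequeue(): size=2
9. enqueue(7): size=3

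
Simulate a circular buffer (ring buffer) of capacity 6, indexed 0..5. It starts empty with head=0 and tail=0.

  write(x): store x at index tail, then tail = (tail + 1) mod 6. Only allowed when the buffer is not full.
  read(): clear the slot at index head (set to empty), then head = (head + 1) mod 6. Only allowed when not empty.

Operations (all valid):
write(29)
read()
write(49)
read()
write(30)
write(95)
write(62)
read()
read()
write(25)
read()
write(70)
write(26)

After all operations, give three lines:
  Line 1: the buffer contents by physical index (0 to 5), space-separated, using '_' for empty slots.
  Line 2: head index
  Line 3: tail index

write(29): buf=[29 _ _ _ _ _], head=0, tail=1, size=1
read(): buf=[_ _ _ _ _ _], head=1, tail=1, size=0
write(49): buf=[_ 49 _ _ _ _], head=1, tail=2, size=1
read(): buf=[_ _ _ _ _ _], head=2, tail=2, size=0
write(30): buf=[_ _ 30 _ _ _], head=2, tail=3, size=1
write(95): buf=[_ _ 30 95 _ _], head=2, tail=4, size=2
write(62): buf=[_ _ 30 95 62 _], head=2, tail=5, size=3
read(): buf=[_ _ _ 95 62 _], head=3, tail=5, size=2
read(): buf=[_ _ _ _ 62 _], head=4, tail=5, size=1
write(25): buf=[_ _ _ _ 62 25], head=4, tail=0, size=2
read(): buf=[_ _ _ _ _ 25], head=5, tail=0, size=1
write(70): buf=[70 _ _ _ _ 25], head=5, tail=1, size=2
write(26): buf=[70 26 _ _ _ 25], head=5, tail=2, size=3

Answer: 70 26 _ _ _ 25
5
2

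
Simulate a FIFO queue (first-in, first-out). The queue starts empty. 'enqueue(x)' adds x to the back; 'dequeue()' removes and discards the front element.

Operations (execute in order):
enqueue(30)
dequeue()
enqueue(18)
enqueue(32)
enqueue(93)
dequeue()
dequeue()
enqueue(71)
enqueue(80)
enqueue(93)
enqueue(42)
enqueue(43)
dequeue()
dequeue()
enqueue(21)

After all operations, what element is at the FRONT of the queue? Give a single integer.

enqueue(30): queue = [30]
dequeue(): queue = []
enqueue(18): queue = [18]
enqueue(32): queue = [18, 32]
enqueue(93): queue = [18, 32, 93]
dequeue(): queue = [32, 93]
dequeue(): queue = [93]
enqueue(71): queue = [93, 71]
enqueue(80): queue = [93, 71, 80]
enqueue(93): queue = [93, 71, 80, 93]
enqueue(42): queue = [93, 71, 80, 93, 42]
enqueue(43): queue = [93, 71, 80, 93, 42, 43]
dequeue(): queue = [71, 80, 93, 42, 43]
dequeue(): queue = [80, 93, 42, 43]
enqueue(21): queue = [80, 93, 42, 43, 21]

Answer: 80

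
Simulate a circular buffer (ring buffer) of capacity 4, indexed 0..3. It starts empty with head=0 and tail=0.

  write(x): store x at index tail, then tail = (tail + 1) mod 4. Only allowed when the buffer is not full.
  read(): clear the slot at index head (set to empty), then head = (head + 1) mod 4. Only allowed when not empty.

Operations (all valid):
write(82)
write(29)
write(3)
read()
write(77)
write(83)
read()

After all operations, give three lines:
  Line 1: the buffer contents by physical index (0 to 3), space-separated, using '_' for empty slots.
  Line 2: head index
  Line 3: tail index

Answer: 83 _ 3 77
2
1

Derivation:
write(82): buf=[82 _ _ _], head=0, tail=1, size=1
write(29): buf=[82 29 _ _], head=0, tail=2, size=2
write(3): buf=[82 29 3 _], head=0, tail=3, size=3
read(): buf=[_ 29 3 _], head=1, tail=3, size=2
write(77): buf=[_ 29 3 77], head=1, tail=0, size=3
write(83): buf=[83 29 3 77], head=1, tail=1, size=4
read(): buf=[83 _ 3 77], head=2, tail=1, size=3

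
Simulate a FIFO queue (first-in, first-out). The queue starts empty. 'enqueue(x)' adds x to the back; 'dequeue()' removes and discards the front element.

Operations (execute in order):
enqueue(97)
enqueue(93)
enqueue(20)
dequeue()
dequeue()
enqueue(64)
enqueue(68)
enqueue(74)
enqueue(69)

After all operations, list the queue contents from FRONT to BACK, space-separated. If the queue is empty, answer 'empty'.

enqueue(97): [97]
enqueue(93): [97, 93]
enqueue(20): [97, 93, 20]
dequeue(): [93, 20]
dequeue(): [20]
enqueue(64): [20, 64]
enqueue(68): [20, 64, 68]
enqueue(74): [20, 64, 68, 74]
enqueue(69): [20, 64, 68, 74, 69]

Answer: 20 64 68 74 69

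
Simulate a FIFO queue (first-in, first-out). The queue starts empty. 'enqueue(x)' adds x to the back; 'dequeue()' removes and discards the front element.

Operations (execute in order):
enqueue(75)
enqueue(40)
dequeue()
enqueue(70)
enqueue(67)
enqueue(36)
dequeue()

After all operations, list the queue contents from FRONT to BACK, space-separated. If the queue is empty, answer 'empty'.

enqueue(75): [75]
enqueue(40): [75, 40]
dequeue(): [40]
enqueue(70): [40, 70]
enqueue(67): [40, 70, 67]
enqueue(36): [40, 70, 67, 36]
dequeue(): [70, 67, 36]

Answer: 70 67 36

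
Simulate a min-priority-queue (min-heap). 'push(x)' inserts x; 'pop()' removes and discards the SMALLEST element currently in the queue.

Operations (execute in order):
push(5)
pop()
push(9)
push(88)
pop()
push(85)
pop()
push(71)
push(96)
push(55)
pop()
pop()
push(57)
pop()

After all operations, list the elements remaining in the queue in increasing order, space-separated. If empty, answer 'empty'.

push(5): heap contents = [5]
pop() → 5: heap contents = []
push(9): heap contents = [9]
push(88): heap contents = [9, 88]
pop() → 9: heap contents = [88]
push(85): heap contents = [85, 88]
pop() → 85: heap contents = [88]
push(71): heap contents = [71, 88]
push(96): heap contents = [71, 88, 96]
push(55): heap contents = [55, 71, 88, 96]
pop() → 55: heap contents = [71, 88, 96]
pop() → 71: heap contents = [88, 96]
push(57): heap contents = [57, 88, 96]
pop() → 57: heap contents = [88, 96]

Answer: 88 96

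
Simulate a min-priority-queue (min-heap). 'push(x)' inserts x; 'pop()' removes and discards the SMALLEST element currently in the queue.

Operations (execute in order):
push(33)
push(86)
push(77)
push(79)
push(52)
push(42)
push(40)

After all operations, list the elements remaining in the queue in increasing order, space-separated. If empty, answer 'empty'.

push(33): heap contents = [33]
push(86): heap contents = [33, 86]
push(77): heap contents = [33, 77, 86]
push(79): heap contents = [33, 77, 79, 86]
push(52): heap contents = [33, 52, 77, 79, 86]
push(42): heap contents = [33, 42, 52, 77, 79, 86]
push(40): heap contents = [33, 40, 42, 52, 77, 79, 86]

Answer: 33 40 42 52 77 79 86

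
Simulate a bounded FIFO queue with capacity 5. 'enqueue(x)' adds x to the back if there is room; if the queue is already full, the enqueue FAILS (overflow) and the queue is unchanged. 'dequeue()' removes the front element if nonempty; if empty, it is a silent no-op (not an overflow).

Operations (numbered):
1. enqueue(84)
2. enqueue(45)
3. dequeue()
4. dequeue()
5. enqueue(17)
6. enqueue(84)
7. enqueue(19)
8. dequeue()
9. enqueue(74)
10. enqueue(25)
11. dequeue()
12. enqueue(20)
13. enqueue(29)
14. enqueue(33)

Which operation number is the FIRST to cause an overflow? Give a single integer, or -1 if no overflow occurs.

Answer: 14

Derivation:
1. enqueue(84): size=1
2. enqueue(45): size=2
3. dequeue(): size=1
4. dequeue(): size=0
5. enqueue(17): size=1
6. enqueue(84): size=2
7. enqueue(19): size=3
8. dequeue(): size=2
9. enqueue(74): size=3
10. enqueue(25): size=4
11. dequeue(): size=3
12. enqueue(20): size=4
13. enqueue(29): size=5
14. enqueue(33): size=5=cap → OVERFLOW (fail)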